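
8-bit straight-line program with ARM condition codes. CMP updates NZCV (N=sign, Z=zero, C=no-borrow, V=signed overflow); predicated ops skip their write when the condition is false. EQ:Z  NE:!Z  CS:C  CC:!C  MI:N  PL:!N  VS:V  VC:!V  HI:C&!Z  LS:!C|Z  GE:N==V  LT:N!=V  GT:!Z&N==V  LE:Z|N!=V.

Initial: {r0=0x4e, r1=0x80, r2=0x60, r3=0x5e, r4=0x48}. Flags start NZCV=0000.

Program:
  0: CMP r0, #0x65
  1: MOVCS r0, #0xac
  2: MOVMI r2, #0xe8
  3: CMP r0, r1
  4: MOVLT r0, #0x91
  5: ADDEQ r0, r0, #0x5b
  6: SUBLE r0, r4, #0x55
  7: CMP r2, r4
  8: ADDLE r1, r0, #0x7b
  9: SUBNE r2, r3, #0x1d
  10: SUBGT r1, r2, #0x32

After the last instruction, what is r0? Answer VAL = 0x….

VAL = 0x4e

[0] flags=1000 → (cmp)
[1] flags=1000 CS?F → skip
[2] flags=1000 MI?T → r2=0xe8
[3] flags=1001 → (cmp)
[4] flags=1001 LT?F → skip
[5] flags=1001 EQ?F → skip
[6] flags=1001 LE?F → skip
[7] flags=1010 → (cmp)
[8] flags=1010 LE?T → r1=0xc9
[9] flags=1010 NE?T → r2=0x41
[10] flags=1010 GT?F → skip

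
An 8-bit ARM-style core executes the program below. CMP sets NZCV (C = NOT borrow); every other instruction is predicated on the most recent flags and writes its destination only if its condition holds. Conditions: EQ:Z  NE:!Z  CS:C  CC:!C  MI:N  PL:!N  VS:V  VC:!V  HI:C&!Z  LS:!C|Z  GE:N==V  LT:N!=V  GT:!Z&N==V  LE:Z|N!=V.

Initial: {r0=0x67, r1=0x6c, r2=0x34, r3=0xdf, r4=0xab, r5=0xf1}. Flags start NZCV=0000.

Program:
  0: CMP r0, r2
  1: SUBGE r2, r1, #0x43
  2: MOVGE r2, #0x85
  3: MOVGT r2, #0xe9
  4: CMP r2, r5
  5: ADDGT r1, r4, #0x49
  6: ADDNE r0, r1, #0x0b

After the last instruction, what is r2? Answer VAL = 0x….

VAL = 0xe9

[0] flags=0010 → (cmp)
[1] flags=0010 GE?T → r2=0x29
[2] flags=0010 GE?T → r2=0x85
[3] flags=0010 GT?T → r2=0xe9
[4] flags=1000 → (cmp)
[5] flags=1000 GT?F → skip
[6] flags=1000 NE?T → r0=0x77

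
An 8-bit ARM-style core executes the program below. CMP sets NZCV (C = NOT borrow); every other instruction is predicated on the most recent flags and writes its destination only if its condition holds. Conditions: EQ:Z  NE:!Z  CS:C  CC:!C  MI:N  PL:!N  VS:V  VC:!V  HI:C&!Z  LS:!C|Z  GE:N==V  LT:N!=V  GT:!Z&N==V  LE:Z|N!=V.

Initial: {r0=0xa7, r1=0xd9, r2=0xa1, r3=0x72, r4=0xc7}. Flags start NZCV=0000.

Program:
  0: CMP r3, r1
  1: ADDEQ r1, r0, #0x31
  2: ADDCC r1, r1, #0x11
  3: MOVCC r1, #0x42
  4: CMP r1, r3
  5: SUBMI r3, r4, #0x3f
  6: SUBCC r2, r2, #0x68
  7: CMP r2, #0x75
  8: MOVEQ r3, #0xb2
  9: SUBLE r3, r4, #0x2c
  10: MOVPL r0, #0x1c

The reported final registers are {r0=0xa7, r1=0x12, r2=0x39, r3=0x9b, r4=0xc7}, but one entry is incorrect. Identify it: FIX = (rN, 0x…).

[0] flags=1001 → (cmp)
[1] flags=1001 EQ?F → skip
[2] flags=1001 CC?T → r1=0xea
[3] flags=1001 CC?T → r1=0x42
[4] flags=1000 → (cmp)
[5] flags=1000 MI?T → r3=0x88
[6] flags=1000 CC?T → r2=0x39
[7] flags=1000 → (cmp)
[8] flags=1000 EQ?F → skip
[9] flags=1000 LE?T → r3=0x9b
[10] flags=1000 PL?F → skip

FIX = (r1, 0x42)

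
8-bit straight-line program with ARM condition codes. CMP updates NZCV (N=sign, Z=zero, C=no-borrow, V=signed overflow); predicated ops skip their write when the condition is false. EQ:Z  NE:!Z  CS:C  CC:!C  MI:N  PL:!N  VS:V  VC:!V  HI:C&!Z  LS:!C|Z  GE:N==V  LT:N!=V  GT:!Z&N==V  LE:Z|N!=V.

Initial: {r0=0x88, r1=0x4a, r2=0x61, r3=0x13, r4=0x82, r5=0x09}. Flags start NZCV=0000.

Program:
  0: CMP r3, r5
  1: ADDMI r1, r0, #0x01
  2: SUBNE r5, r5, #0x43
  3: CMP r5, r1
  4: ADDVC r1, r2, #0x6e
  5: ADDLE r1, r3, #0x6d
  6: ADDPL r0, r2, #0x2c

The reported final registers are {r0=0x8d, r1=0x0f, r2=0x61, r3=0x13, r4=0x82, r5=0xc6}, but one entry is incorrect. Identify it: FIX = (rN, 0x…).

FIX = (r1, 0x80)

[0] flags=0010 → (cmp)
[1] flags=0010 MI?F → skip
[2] flags=0010 NE?T → r5=0xc6
[3] flags=0011 → (cmp)
[4] flags=0011 VC?F → skip
[5] flags=0011 LE?T → r1=0x80
[6] flags=0011 PL?T → r0=0x8d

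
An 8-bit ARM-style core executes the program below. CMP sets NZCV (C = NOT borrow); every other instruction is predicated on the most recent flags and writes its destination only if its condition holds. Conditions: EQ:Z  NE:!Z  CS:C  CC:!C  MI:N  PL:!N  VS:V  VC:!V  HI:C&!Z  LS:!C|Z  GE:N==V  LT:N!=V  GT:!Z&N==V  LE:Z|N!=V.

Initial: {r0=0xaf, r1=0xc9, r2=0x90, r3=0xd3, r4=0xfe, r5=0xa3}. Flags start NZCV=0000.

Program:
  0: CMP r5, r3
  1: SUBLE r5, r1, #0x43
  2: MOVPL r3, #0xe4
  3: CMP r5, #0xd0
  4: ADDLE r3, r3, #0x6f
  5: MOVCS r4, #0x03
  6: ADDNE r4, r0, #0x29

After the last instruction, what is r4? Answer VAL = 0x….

0: ✓ CMP  NZCV=1000
1: ✓ SUBLE  r5←0x86
2: · MOVPL
3: ✓ CMP  NZCV=1000
4: ✓ ADDLE  r3←0x42
5: · MOVCS
6: ✓ ADDNE  r4←0xd8

VAL = 0xd8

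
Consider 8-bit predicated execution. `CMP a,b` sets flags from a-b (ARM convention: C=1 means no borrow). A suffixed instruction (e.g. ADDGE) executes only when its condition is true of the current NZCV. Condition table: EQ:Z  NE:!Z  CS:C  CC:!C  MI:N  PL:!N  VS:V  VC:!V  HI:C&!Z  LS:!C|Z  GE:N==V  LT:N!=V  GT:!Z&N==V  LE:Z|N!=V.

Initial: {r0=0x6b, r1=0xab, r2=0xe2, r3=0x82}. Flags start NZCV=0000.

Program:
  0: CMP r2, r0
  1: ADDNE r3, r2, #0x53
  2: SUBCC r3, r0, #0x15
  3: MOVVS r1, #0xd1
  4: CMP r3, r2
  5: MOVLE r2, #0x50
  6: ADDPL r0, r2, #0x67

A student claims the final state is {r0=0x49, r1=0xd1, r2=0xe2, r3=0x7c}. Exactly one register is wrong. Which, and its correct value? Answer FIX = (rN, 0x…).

FIX = (r3, 0x35)

[0] flags=0011 → (cmp)
[1] flags=0011 NE?T → r3=0x35
[2] flags=0011 CC?F → skip
[3] flags=0011 VS?T → r1=0xd1
[4] flags=0000 → (cmp)
[5] flags=0000 LE?F → skip
[6] flags=0000 PL?T → r0=0x49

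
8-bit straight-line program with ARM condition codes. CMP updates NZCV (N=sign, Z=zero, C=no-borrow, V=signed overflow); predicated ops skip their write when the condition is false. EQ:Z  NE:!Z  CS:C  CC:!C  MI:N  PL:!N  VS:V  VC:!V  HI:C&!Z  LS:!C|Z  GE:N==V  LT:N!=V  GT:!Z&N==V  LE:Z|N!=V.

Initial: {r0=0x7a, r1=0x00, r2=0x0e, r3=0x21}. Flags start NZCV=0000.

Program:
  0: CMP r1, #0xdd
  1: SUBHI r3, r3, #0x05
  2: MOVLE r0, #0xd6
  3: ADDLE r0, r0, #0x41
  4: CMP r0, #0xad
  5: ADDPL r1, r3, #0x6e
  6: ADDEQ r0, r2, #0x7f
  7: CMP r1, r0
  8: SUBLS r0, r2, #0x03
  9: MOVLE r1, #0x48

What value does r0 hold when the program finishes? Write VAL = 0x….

VAL = 0x0b

0: ✓ CMP  NZCV=0000
1: · SUBHI
2: · MOVLE
3: · ADDLE
4: ✓ CMP  NZCV=1001
5: · ADDPL
6: · ADDEQ
7: ✓ CMP  NZCV=1000
8: ✓ SUBLS  r0←0x0b
9: ✓ MOVLE  r1←0x48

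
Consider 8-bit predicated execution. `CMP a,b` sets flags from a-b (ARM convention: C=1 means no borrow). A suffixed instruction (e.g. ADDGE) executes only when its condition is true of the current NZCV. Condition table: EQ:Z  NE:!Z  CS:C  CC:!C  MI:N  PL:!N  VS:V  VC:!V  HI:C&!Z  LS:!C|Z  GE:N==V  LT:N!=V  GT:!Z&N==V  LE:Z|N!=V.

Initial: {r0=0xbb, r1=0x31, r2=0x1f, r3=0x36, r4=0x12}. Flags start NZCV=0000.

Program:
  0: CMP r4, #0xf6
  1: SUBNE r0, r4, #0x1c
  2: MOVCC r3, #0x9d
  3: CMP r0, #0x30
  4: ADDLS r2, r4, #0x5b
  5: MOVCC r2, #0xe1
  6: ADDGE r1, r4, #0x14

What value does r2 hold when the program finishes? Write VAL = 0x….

VAL = 0x1f

[0] flags=0000 → (cmp)
[1] flags=0000 NE?T → r0=0xf6
[2] flags=0000 CC?T → r3=0x9d
[3] flags=1010 → (cmp)
[4] flags=1010 LS?F → skip
[5] flags=1010 CC?F → skip
[6] flags=1010 GE?F → skip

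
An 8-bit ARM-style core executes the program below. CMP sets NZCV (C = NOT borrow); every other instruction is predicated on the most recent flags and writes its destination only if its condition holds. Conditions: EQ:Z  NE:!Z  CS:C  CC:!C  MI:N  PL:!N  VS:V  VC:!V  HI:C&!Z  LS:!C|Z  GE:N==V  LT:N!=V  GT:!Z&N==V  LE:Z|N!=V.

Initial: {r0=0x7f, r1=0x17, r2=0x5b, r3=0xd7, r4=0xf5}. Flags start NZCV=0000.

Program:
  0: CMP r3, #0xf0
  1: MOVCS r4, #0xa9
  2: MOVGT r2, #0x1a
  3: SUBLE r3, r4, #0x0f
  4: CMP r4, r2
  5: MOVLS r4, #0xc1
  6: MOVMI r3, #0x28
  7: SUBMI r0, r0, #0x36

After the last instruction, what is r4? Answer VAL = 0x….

[0] flags=1000 → (cmp)
[1] flags=1000 CS?F → skip
[2] flags=1000 GT?F → skip
[3] flags=1000 LE?T → r3=0xe6
[4] flags=1010 → (cmp)
[5] flags=1010 LS?F → skip
[6] flags=1010 MI?T → r3=0x28
[7] flags=1010 MI?T → r0=0x49

VAL = 0xf5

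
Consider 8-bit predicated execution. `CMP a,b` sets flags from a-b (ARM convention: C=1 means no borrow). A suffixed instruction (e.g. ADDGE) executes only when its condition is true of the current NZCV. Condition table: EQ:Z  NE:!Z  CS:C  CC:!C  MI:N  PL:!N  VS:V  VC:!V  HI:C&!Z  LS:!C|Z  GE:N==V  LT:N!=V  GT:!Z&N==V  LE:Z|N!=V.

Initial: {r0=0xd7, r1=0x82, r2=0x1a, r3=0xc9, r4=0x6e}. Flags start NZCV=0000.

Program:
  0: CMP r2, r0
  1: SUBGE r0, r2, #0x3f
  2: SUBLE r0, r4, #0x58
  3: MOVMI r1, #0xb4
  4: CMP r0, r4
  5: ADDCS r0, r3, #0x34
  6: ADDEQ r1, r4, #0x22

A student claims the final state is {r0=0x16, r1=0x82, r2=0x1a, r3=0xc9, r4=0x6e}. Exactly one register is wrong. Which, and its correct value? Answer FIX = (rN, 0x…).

[0] flags=0000 → (cmp)
[1] flags=0000 GE?T → r0=0xdb
[2] flags=0000 LE?F → skip
[3] flags=0000 MI?F → skip
[4] flags=0011 → (cmp)
[5] flags=0011 CS?T → r0=0xfd
[6] flags=0011 EQ?F → skip

FIX = (r0, 0xfd)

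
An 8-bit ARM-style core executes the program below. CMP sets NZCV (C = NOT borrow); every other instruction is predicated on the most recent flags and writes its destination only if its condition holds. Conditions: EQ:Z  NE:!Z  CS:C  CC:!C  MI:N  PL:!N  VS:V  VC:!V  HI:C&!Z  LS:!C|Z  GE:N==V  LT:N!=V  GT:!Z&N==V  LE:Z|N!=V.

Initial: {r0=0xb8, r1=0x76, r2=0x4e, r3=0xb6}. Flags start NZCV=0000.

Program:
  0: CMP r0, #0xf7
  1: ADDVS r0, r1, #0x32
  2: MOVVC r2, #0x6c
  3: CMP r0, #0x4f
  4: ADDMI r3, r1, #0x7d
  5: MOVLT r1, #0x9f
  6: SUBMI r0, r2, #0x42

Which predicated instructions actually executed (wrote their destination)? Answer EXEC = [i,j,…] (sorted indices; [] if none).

EXEC = [2,5]

[0] flags=1000 → (cmp)
[1] flags=1000 VS?F → skip
[2] flags=1000 VC?T → r2=0x6c
[3] flags=0011 → (cmp)
[4] flags=0011 MI?F → skip
[5] flags=0011 LT?T → r1=0x9f
[6] flags=0011 MI?F → skip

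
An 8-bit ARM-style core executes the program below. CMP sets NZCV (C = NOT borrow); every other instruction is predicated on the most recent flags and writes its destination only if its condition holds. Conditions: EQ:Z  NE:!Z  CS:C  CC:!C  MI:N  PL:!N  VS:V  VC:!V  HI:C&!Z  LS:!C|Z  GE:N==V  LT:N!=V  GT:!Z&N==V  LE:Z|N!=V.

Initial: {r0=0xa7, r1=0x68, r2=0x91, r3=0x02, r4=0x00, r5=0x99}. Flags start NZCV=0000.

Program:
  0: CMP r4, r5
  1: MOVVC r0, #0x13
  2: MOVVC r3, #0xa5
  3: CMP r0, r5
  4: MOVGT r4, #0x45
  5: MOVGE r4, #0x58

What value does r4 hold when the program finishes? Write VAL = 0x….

0: ✓ CMP  NZCV=0000
1: ✓ MOVVC  r0←0x13
2: ✓ MOVVC  r3←0xa5
3: ✓ CMP  NZCV=0000
4: ✓ MOVGT  r4←0x45
5: ✓ MOVGE  r4←0x58

VAL = 0x58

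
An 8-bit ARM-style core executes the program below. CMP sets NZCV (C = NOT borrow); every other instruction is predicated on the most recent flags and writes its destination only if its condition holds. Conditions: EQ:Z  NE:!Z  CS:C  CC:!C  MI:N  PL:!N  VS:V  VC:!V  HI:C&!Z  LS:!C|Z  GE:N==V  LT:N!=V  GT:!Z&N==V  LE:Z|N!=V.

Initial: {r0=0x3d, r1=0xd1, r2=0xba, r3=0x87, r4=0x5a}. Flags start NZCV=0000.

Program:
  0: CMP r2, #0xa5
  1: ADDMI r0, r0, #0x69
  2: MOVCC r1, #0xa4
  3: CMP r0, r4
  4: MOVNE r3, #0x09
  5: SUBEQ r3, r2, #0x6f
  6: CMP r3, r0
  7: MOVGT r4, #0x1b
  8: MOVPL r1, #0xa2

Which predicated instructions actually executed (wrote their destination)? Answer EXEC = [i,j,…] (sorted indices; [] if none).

EXEC = [4]

0: ✓ CMP  NZCV=0010
1: · ADDMI
2: · MOVCC
3: ✓ CMP  NZCV=1000
4: ✓ MOVNE  r3←0x09
5: · SUBEQ
6: ✓ CMP  NZCV=1000
7: · MOVGT
8: · MOVPL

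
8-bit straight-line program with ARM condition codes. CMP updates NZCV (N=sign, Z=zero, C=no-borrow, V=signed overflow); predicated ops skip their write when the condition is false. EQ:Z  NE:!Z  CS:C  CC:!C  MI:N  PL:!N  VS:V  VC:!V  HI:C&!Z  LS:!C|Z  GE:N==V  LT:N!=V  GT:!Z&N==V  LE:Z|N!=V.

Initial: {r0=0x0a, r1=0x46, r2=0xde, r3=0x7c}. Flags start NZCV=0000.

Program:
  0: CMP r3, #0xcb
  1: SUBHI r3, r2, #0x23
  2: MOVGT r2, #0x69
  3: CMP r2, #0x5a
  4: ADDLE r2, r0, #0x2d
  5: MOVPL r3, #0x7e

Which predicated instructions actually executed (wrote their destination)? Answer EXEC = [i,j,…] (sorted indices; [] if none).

[0] flags=1001 → (cmp)
[1] flags=1001 HI?F → skip
[2] flags=1001 GT?T → r2=0x69
[3] flags=0010 → (cmp)
[4] flags=0010 LE?F → skip
[5] flags=0010 PL?T → r3=0x7e

EXEC = [2,5]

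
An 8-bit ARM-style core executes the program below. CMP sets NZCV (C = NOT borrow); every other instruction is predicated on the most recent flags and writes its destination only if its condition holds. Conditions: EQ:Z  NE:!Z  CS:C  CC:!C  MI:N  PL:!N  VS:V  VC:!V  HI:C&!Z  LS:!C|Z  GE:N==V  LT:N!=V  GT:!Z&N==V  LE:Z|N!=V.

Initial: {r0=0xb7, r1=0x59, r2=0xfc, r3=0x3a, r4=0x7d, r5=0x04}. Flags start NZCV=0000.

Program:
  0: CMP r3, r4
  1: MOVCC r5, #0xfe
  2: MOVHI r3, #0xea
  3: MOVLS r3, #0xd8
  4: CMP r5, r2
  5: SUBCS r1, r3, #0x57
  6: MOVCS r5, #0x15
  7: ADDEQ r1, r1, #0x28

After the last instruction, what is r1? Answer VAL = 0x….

VAL = 0x81

0: ✓ CMP  NZCV=1000
1: ✓ MOVCC  r5←0xfe
2: · MOVHI
3: ✓ MOVLS  r3←0xd8
4: ✓ CMP  NZCV=0010
5: ✓ SUBCS  r1←0x81
6: ✓ MOVCS  r5←0x15
7: · ADDEQ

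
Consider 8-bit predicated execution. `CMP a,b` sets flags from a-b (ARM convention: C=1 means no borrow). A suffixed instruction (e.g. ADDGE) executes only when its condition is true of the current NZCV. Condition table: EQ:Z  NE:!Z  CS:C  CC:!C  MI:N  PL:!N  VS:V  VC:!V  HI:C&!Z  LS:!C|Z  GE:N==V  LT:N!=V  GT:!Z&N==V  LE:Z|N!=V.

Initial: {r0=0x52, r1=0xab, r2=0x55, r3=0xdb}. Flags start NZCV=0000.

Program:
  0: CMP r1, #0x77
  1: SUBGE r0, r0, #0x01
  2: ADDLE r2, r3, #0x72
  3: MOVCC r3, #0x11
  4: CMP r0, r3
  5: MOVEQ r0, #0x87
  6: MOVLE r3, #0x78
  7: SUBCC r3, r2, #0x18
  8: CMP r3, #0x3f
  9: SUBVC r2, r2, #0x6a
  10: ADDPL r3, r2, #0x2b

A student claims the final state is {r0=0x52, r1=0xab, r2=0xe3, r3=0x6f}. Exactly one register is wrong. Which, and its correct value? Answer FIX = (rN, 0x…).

FIX = (r3, 0x35)

[0] flags=0011 → (cmp)
[1] flags=0011 GE?F → skip
[2] flags=0011 LE?T → r2=0x4d
[3] flags=0011 CC?F → skip
[4] flags=0000 → (cmp)
[5] flags=0000 EQ?F → skip
[6] flags=0000 LE?F → skip
[7] flags=0000 CC?T → r3=0x35
[8] flags=1000 → (cmp)
[9] flags=1000 VC?T → r2=0xe3
[10] flags=1000 PL?F → skip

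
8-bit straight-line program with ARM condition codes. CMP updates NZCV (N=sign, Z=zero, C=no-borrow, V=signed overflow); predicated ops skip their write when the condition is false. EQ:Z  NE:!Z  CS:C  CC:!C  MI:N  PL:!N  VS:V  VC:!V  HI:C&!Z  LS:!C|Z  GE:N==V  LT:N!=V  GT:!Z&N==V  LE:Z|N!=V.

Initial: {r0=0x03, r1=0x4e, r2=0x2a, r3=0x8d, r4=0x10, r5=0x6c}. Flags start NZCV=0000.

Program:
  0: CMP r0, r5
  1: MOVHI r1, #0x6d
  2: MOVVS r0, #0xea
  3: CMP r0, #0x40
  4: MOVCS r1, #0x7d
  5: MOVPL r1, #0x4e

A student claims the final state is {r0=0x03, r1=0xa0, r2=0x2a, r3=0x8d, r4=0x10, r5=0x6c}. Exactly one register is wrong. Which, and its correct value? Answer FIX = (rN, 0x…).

FIX = (r1, 0x4e)

0: ✓ CMP  NZCV=1000
1: · MOVHI
2: · MOVVS
3: ✓ CMP  NZCV=1000
4: · MOVCS
5: · MOVPL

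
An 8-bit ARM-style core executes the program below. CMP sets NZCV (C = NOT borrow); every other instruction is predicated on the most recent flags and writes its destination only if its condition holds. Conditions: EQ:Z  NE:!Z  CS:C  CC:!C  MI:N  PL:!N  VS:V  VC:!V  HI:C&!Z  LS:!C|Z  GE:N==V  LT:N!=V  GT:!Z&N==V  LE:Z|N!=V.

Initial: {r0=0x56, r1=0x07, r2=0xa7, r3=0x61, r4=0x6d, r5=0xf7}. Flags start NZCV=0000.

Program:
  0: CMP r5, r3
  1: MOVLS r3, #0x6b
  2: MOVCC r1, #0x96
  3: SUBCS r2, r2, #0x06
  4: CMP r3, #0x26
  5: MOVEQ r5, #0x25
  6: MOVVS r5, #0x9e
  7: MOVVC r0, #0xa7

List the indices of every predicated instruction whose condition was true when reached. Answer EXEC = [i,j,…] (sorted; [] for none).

[0] flags=1010 → (cmp)
[1] flags=1010 LS?F → skip
[2] flags=1010 CC?F → skip
[3] flags=1010 CS?T → r2=0xa1
[4] flags=0010 → (cmp)
[5] flags=0010 EQ?F → skip
[6] flags=0010 VS?F → skip
[7] flags=0010 VC?T → r0=0xa7

EXEC = [3,7]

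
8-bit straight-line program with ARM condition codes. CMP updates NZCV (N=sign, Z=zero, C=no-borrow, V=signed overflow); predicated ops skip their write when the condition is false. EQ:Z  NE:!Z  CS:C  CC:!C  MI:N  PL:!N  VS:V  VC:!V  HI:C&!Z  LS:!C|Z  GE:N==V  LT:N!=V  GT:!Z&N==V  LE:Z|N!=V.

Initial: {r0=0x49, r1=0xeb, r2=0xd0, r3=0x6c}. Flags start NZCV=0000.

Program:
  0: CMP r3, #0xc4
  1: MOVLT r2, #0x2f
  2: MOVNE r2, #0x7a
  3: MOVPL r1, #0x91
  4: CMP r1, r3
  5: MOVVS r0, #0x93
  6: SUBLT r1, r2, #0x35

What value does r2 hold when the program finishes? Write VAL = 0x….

VAL = 0x7a

0: ✓ CMP  NZCV=1001
1: · MOVLT
2: ✓ MOVNE  r2←0x7a
3: · MOVPL
4: ✓ CMP  NZCV=0011
5: ✓ MOVVS  r0←0x93
6: ✓ SUBLT  r1←0x45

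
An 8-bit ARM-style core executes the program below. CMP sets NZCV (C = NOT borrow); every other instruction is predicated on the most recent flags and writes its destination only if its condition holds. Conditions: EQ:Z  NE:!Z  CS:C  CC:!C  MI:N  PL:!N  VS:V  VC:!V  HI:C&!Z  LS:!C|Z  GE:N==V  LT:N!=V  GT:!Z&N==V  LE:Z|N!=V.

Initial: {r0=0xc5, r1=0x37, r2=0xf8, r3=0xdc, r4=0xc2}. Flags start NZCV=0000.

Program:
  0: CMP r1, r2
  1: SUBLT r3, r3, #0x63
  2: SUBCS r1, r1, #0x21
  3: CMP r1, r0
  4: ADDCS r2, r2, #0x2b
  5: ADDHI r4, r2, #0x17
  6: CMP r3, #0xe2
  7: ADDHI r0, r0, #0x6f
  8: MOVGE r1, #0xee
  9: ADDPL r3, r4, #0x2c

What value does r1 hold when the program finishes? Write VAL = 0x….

VAL = 0x37

[0] flags=0000 → (cmp)
[1] flags=0000 LT?F → skip
[2] flags=0000 CS?F → skip
[3] flags=0000 → (cmp)
[4] flags=0000 CS?F → skip
[5] flags=0000 HI?F → skip
[6] flags=1000 → (cmp)
[7] flags=1000 HI?F → skip
[8] flags=1000 GE?F → skip
[9] flags=1000 PL?F → skip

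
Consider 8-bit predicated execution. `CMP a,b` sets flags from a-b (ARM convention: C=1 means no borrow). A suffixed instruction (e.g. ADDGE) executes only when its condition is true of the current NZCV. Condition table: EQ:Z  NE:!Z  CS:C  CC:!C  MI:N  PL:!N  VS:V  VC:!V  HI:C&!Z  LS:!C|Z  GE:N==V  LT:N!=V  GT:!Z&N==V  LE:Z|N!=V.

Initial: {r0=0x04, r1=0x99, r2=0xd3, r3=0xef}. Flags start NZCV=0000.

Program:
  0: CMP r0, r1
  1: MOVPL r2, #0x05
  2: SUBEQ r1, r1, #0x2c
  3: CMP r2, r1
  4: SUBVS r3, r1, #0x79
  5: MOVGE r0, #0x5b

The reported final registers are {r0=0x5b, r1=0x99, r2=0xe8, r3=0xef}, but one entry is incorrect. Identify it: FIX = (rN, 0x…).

FIX = (r2, 0x05)

[0] flags=0000 → (cmp)
[1] flags=0000 PL?T → r2=0x05
[2] flags=0000 EQ?F → skip
[3] flags=0000 → (cmp)
[4] flags=0000 VS?F → skip
[5] flags=0000 GE?T → r0=0x5b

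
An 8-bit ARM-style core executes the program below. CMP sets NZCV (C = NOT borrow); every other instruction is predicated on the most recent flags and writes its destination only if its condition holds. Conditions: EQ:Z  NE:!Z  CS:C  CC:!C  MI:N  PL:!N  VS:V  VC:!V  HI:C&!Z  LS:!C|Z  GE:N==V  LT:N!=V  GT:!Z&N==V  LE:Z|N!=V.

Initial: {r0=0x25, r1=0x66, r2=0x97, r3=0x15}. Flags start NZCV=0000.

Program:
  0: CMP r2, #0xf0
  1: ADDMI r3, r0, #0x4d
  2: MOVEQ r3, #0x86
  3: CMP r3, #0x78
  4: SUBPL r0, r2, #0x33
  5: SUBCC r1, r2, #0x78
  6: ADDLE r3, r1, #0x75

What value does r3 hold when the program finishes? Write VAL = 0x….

[0] flags=1000 → (cmp)
[1] flags=1000 MI?T → r3=0x72
[2] flags=1000 EQ?F → skip
[3] flags=1000 → (cmp)
[4] flags=1000 PL?F → skip
[5] flags=1000 CC?T → r1=0x1f
[6] flags=1000 LE?T → r3=0x94

VAL = 0x94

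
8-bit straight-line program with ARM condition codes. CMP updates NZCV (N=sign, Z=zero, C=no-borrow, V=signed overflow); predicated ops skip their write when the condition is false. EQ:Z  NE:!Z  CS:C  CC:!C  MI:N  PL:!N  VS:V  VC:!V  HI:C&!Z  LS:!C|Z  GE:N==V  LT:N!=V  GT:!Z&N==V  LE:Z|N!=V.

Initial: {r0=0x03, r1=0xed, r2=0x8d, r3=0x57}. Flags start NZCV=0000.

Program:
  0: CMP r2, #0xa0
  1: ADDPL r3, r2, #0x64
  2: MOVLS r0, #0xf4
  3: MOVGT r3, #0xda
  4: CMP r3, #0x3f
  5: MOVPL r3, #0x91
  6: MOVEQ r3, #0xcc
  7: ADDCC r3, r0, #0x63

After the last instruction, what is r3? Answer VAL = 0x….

[0] flags=1000 → (cmp)
[1] flags=1000 PL?F → skip
[2] flags=1000 LS?T → r0=0xf4
[3] flags=1000 GT?F → skip
[4] flags=0010 → (cmp)
[5] flags=0010 PL?T → r3=0x91
[6] flags=0010 EQ?F → skip
[7] flags=0010 CC?F → skip

VAL = 0x91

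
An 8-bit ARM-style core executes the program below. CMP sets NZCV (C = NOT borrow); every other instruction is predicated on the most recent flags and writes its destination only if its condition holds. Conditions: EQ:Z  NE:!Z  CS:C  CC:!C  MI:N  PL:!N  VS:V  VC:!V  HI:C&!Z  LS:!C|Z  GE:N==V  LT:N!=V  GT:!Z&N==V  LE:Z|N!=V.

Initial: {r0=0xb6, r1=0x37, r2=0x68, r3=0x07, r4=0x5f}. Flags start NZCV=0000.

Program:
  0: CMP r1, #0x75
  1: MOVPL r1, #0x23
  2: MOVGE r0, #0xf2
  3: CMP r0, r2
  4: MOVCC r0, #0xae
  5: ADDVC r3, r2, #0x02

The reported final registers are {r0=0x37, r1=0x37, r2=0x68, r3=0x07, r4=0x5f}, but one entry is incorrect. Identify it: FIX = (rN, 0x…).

0: ✓ CMP  NZCV=1000
1: · MOVPL
2: · MOVGE
3: ✓ CMP  NZCV=0011
4: · MOVCC
5: · ADDVC

FIX = (r0, 0xb6)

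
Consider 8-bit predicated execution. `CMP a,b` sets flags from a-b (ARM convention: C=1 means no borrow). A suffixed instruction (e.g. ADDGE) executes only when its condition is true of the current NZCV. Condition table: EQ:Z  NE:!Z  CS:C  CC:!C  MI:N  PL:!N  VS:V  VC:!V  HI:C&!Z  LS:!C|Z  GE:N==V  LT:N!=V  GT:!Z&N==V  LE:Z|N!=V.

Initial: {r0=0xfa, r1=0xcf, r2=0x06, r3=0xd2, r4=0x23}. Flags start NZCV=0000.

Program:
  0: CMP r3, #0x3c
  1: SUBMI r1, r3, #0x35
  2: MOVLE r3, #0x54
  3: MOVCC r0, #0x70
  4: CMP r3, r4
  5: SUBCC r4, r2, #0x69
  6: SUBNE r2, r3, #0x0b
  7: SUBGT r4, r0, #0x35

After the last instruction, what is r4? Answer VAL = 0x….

VAL = 0xc5

[0] flags=1010 → (cmp)
[1] flags=1010 MI?T → r1=0x9d
[2] flags=1010 LE?T → r3=0x54
[3] flags=1010 CC?F → skip
[4] flags=0010 → (cmp)
[5] flags=0010 CC?F → skip
[6] flags=0010 NE?T → r2=0x49
[7] flags=0010 GT?T → r4=0xc5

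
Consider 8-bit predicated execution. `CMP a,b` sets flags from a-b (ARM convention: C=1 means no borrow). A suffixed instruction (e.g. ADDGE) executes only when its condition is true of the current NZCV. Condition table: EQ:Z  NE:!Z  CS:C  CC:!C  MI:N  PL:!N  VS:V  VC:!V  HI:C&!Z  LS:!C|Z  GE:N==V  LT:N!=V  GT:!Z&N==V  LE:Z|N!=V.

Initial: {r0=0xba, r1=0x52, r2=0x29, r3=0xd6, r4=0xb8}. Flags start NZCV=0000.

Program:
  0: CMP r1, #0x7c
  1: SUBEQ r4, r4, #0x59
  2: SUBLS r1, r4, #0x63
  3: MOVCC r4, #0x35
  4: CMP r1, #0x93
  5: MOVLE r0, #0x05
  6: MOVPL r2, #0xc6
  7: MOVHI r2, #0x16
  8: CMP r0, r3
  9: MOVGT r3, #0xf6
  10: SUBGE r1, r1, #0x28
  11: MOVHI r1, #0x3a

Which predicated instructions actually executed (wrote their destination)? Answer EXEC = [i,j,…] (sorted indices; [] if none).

[0] flags=1000 → (cmp)
[1] flags=1000 EQ?F → skip
[2] flags=1000 LS?T → r1=0x55
[3] flags=1000 CC?T → r4=0x35
[4] flags=1001 → (cmp)
[5] flags=1001 LE?F → skip
[6] flags=1001 PL?F → skip
[7] flags=1001 HI?F → skip
[8] flags=1000 → (cmp)
[9] flags=1000 GT?F → skip
[10] flags=1000 GE?F → skip
[11] flags=1000 HI?F → skip

EXEC = [2,3]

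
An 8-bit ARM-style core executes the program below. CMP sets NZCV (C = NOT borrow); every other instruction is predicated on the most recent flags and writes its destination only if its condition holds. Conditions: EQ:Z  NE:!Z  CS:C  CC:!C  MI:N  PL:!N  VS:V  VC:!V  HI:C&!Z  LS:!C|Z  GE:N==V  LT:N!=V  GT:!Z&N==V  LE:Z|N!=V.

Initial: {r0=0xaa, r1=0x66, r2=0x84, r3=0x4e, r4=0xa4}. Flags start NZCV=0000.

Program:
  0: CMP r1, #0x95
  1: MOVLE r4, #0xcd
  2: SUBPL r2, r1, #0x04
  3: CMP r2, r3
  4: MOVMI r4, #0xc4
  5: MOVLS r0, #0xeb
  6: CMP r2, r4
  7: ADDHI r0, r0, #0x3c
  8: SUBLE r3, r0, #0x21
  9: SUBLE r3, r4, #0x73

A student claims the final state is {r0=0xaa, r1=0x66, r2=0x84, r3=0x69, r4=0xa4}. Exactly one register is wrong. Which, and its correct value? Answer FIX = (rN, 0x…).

[0] flags=1001 → (cmp)
[1] flags=1001 LE?F → skip
[2] flags=1001 PL?F → skip
[3] flags=0011 → (cmp)
[4] flags=0011 MI?F → skip
[5] flags=0011 LS?F → skip
[6] flags=1000 → (cmp)
[7] flags=1000 HI?F → skip
[8] flags=1000 LE?T → r3=0x89
[9] flags=1000 LE?T → r3=0x31

FIX = (r3, 0x31)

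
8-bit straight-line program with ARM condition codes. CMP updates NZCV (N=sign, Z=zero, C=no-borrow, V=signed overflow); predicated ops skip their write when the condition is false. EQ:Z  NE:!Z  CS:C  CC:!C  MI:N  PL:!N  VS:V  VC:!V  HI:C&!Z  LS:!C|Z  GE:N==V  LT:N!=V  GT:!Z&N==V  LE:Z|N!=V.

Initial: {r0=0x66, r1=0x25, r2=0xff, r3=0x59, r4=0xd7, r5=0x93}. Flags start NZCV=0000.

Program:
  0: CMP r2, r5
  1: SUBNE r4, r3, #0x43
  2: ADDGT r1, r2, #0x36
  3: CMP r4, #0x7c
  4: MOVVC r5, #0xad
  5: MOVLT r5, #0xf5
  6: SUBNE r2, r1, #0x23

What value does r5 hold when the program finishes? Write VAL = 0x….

0: ✓ CMP  NZCV=0010
1: ✓ SUBNE  r4←0x16
2: ✓ ADDGT  r1←0x35
3: ✓ CMP  NZCV=1000
4: ✓ MOVVC  r5←0xad
5: ✓ MOVLT  r5←0xf5
6: ✓ SUBNE  r2←0x12

VAL = 0xf5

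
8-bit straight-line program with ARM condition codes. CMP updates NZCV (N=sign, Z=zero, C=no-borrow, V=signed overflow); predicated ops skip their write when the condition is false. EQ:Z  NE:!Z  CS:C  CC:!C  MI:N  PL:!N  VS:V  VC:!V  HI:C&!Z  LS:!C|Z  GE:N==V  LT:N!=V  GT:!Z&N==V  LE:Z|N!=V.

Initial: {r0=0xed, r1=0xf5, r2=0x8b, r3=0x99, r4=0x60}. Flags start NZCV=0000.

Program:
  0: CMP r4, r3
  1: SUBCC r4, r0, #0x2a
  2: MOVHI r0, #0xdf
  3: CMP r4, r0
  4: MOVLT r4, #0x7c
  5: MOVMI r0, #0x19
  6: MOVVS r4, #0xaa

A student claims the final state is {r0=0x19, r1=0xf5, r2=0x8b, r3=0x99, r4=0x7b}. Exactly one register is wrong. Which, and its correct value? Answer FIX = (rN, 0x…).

FIX = (r4, 0x7c)

[0] flags=1001 → (cmp)
[1] flags=1001 CC?T → r4=0xc3
[2] flags=1001 HI?F → skip
[3] flags=1000 → (cmp)
[4] flags=1000 LT?T → r4=0x7c
[5] flags=1000 MI?T → r0=0x19
[6] flags=1000 VS?F → skip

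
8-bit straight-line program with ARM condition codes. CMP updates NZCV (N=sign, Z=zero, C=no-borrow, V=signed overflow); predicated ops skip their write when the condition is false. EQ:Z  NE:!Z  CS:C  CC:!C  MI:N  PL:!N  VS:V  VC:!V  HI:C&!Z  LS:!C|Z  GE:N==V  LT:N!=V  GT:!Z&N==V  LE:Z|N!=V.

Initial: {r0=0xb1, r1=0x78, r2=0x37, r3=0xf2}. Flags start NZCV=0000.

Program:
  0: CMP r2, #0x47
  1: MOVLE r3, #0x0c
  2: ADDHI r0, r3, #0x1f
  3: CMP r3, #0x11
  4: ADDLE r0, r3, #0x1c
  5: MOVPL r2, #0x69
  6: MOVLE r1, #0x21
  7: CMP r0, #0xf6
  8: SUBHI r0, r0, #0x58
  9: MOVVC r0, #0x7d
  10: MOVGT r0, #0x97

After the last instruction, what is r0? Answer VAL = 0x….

[0] flags=1000 → (cmp)
[1] flags=1000 LE?T → r3=0x0c
[2] flags=1000 HI?F → skip
[3] flags=1000 → (cmp)
[4] flags=1000 LE?T → r0=0x28
[5] flags=1000 PL?F → skip
[6] flags=1000 LE?T → r1=0x21
[7] flags=0000 → (cmp)
[8] flags=0000 HI?F → skip
[9] flags=0000 VC?T → r0=0x7d
[10] flags=0000 GT?T → r0=0x97

VAL = 0x97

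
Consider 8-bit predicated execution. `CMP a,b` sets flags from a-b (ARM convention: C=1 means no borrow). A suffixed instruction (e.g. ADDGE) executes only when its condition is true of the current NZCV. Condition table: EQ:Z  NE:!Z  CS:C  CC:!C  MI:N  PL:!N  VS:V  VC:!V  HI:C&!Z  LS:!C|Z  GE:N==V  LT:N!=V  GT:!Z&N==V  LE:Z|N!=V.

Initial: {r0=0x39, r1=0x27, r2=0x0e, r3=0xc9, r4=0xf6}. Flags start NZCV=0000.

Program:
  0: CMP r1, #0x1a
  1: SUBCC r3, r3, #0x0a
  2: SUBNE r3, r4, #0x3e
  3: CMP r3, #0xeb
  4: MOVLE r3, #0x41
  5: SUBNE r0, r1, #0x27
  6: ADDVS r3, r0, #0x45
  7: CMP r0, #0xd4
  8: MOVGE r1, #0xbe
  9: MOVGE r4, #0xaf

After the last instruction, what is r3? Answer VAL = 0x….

[0] flags=0010 → (cmp)
[1] flags=0010 CC?F → skip
[2] flags=0010 NE?T → r3=0xb8
[3] flags=1000 → (cmp)
[4] flags=1000 LE?T → r3=0x41
[5] flags=1000 NE?T → r0=0x00
[6] flags=1000 VS?F → skip
[7] flags=0000 → (cmp)
[8] flags=0000 GE?T → r1=0xbe
[9] flags=0000 GE?T → r4=0xaf

VAL = 0x41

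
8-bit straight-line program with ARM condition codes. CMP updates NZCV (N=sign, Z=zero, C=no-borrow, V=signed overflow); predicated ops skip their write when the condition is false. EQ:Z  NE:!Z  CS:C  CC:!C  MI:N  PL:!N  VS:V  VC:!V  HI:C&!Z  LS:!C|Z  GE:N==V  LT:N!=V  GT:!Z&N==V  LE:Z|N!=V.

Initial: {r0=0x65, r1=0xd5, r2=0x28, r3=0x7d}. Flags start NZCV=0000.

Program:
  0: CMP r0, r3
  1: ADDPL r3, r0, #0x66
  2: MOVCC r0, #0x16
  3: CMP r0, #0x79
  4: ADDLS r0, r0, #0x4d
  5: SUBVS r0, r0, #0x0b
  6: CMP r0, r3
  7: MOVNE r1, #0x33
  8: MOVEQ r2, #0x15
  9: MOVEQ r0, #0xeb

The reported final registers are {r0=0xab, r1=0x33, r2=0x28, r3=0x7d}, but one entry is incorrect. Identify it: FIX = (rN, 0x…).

[0] flags=1000 → (cmp)
[1] flags=1000 PL?F → skip
[2] flags=1000 CC?T → r0=0x16
[3] flags=1000 → (cmp)
[4] flags=1000 LS?T → r0=0x63
[5] flags=1000 VS?F → skip
[6] flags=1000 → (cmp)
[7] flags=1000 NE?T → r1=0x33
[8] flags=1000 EQ?F → skip
[9] flags=1000 EQ?F → skip

FIX = (r0, 0x63)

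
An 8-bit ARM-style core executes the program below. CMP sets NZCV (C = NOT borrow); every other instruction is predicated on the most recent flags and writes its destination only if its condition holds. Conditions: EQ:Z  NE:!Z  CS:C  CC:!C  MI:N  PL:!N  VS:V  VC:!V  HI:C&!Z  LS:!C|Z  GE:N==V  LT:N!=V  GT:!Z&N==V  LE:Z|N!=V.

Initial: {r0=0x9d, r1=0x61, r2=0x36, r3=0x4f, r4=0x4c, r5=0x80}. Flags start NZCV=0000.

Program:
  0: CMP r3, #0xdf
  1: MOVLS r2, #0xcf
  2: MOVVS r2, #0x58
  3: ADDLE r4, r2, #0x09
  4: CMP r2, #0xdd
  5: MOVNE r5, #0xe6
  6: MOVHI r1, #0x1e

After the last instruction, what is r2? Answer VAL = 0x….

0: ✓ CMP  NZCV=0000
1: ✓ MOVLS  r2←0xcf
2: · MOVVS
3: · ADDLE
4: ✓ CMP  NZCV=1000
5: ✓ MOVNE  r5←0xe6
6: · MOVHI

VAL = 0xcf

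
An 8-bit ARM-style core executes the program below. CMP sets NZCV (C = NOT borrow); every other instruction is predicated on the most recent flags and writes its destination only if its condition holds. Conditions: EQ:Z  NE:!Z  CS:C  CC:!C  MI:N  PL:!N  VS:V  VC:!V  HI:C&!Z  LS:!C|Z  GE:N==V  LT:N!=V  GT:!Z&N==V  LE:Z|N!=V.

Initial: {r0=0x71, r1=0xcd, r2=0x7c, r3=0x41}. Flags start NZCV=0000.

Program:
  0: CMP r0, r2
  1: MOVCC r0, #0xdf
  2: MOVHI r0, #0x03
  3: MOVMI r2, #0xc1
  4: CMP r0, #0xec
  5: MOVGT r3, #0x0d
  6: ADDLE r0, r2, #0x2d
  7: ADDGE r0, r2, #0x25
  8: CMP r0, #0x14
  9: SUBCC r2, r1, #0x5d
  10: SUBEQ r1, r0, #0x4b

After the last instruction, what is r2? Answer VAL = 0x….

VAL = 0xc1

[0] flags=1000 → (cmp)
[1] flags=1000 CC?T → r0=0xdf
[2] flags=1000 HI?F → skip
[3] flags=1000 MI?T → r2=0xc1
[4] flags=1000 → (cmp)
[5] flags=1000 GT?F → skip
[6] flags=1000 LE?T → r0=0xee
[7] flags=1000 GE?F → skip
[8] flags=1010 → (cmp)
[9] flags=1010 CC?F → skip
[10] flags=1010 EQ?F → skip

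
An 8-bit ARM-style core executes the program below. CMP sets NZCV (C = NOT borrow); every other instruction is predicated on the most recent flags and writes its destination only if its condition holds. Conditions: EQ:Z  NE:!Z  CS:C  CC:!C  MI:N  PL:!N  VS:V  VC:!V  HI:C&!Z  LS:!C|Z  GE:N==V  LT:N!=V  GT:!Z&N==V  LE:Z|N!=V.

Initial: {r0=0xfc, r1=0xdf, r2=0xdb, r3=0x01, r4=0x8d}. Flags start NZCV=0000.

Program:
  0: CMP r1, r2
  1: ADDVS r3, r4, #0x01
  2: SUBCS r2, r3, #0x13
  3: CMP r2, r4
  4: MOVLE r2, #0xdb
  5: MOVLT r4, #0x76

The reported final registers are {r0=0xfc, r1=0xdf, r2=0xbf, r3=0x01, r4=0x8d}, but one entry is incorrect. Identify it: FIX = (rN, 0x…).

FIX = (r2, 0xee)

0: ✓ CMP  NZCV=0010
1: · ADDVS
2: ✓ SUBCS  r2←0xee
3: ✓ CMP  NZCV=0010
4: · MOVLE
5: · MOVLT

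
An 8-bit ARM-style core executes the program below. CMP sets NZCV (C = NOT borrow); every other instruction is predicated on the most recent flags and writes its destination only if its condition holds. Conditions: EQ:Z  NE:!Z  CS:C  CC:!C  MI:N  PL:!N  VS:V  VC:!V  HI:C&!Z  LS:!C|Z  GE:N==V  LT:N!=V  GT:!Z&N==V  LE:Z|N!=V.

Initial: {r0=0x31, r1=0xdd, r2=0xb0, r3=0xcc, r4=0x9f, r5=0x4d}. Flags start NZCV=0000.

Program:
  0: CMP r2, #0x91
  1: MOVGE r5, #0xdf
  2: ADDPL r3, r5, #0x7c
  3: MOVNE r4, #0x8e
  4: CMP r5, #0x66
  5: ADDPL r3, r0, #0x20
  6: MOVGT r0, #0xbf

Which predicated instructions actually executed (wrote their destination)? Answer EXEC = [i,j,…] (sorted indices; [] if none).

EXEC = [1,2,3,5]

0: ✓ CMP  NZCV=0010
1: ✓ MOVGE  r5←0xdf
2: ✓ ADDPL  r3←0x5b
3: ✓ MOVNE  r4←0x8e
4: ✓ CMP  NZCV=0011
5: ✓ ADDPL  r3←0x51
6: · MOVGT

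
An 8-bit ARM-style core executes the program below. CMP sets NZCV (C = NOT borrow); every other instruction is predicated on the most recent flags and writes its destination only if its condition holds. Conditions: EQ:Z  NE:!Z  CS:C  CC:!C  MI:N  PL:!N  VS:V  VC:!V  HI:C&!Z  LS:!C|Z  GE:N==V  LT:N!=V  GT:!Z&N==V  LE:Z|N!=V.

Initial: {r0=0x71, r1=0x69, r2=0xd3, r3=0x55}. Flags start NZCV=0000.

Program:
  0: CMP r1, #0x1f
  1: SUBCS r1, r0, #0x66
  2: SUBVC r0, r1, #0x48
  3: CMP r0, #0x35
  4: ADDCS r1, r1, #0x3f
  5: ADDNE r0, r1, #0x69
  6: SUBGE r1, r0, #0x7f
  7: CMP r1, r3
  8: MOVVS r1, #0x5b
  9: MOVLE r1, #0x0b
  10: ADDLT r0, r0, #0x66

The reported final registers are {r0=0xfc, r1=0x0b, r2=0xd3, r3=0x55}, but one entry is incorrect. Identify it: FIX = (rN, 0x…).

[0] flags=0010 → (cmp)
[1] flags=0010 CS?T → r1=0x0b
[2] flags=0010 VC?T → r0=0xc3
[3] flags=1010 → (cmp)
[4] flags=1010 CS?T → r1=0x4a
[5] flags=1010 NE?T → r0=0xb3
[6] flags=1010 GE?F → skip
[7] flags=1000 → (cmp)
[8] flags=1000 VS?F → skip
[9] flags=1000 LE?T → r1=0x0b
[10] flags=1000 LT?T → r0=0x19

FIX = (r0, 0x19)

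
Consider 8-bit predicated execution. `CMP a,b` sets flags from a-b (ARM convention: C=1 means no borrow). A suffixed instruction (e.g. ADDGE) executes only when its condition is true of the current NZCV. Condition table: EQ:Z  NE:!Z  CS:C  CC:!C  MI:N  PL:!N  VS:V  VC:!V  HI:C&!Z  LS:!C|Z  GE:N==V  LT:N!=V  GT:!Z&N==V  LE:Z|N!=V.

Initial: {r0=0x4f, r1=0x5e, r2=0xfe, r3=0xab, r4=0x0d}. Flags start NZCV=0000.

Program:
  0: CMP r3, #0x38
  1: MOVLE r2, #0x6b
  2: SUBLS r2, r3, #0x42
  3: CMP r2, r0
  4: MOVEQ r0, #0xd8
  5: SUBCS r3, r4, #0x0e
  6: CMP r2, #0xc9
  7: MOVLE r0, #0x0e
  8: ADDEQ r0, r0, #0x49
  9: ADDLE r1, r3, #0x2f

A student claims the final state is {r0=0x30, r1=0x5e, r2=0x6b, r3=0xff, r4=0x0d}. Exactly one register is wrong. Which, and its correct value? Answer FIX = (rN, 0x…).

FIX = (r0, 0x4f)

[0] flags=0011 → (cmp)
[1] flags=0011 LE?T → r2=0x6b
[2] flags=0011 LS?F → skip
[3] flags=0010 → (cmp)
[4] flags=0010 EQ?F → skip
[5] flags=0010 CS?T → r3=0xff
[6] flags=1001 → (cmp)
[7] flags=1001 LE?F → skip
[8] flags=1001 EQ?F → skip
[9] flags=1001 LE?F → skip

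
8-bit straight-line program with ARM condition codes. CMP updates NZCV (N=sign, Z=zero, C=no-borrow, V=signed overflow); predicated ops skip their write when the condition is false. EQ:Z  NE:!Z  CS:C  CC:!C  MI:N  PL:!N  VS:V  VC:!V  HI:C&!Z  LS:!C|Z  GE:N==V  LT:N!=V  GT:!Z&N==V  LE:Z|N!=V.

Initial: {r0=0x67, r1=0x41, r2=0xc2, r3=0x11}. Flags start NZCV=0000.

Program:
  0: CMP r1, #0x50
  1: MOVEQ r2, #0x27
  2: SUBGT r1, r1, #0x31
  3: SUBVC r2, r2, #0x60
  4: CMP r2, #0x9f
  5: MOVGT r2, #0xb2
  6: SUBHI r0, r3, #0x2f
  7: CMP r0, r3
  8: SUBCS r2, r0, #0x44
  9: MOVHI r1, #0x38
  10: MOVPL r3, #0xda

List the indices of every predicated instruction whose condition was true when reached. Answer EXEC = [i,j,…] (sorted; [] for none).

EXEC = [3,5,8,9,10]

0: ✓ CMP  NZCV=1000
1: · MOVEQ
2: · SUBGT
3: ✓ SUBVC  r2←0x62
4: ✓ CMP  NZCV=1001
5: ✓ MOVGT  r2←0xb2
6: · SUBHI
7: ✓ CMP  NZCV=0010
8: ✓ SUBCS  r2←0x23
9: ✓ MOVHI  r1←0x38
10: ✓ MOVPL  r3←0xda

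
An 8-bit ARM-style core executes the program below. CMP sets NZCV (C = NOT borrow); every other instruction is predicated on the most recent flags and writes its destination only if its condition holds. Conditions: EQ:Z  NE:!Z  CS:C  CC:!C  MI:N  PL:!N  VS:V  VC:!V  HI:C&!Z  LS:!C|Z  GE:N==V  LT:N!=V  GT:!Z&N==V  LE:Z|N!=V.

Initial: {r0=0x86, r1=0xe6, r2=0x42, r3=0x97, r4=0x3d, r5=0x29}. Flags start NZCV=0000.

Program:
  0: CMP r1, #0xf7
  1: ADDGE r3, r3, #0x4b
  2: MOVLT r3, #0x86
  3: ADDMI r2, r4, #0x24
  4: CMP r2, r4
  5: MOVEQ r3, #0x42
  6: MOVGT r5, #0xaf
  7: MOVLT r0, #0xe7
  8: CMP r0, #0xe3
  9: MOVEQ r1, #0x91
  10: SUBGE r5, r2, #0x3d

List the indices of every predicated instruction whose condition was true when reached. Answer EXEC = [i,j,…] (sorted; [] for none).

[0] flags=1000 → (cmp)
[1] flags=1000 GE?F → skip
[2] flags=1000 LT?T → r3=0x86
[3] flags=1000 MI?T → r2=0x61
[4] flags=0010 → (cmp)
[5] flags=0010 EQ?F → skip
[6] flags=0010 GT?T → r5=0xaf
[7] flags=0010 LT?F → skip
[8] flags=1000 → (cmp)
[9] flags=1000 EQ?F → skip
[10] flags=1000 GE?F → skip

EXEC = [2,3,6]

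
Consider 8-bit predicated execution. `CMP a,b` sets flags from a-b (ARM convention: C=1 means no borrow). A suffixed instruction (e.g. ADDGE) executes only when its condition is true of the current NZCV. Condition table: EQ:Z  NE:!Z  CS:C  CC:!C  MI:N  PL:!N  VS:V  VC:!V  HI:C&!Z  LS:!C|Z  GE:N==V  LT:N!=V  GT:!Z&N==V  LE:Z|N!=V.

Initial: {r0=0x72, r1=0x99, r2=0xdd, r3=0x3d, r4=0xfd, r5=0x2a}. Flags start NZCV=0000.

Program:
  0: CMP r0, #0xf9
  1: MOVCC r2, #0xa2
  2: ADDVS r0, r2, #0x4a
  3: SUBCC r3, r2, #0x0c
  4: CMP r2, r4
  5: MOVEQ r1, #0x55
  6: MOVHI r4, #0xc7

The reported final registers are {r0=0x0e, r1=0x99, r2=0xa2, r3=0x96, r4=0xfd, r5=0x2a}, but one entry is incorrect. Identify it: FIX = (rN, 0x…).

0: ✓ CMP  NZCV=0000
1: ✓ MOVCC  r2←0xa2
2: · ADDVS
3: ✓ SUBCC  r3←0x96
4: ✓ CMP  NZCV=1000
5: · MOVEQ
6: · MOVHI

FIX = (r0, 0x72)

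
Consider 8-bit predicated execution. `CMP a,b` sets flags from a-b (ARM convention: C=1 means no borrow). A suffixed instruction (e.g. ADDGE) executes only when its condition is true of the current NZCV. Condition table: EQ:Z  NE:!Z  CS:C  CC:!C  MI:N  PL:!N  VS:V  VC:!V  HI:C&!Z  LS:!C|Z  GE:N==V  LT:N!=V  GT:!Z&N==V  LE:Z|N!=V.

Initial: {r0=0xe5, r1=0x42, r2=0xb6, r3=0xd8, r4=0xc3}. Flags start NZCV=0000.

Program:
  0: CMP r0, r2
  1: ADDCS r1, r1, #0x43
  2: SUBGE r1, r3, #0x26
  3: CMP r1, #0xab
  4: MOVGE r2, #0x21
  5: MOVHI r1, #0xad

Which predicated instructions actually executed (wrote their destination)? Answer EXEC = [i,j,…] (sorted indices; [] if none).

[0] flags=0010 → (cmp)
[1] flags=0010 CS?T → r1=0x85
[2] flags=0010 GE?T → r1=0xb2
[3] flags=0010 → (cmp)
[4] flags=0010 GE?T → r2=0x21
[5] flags=0010 HI?T → r1=0xad

EXEC = [1,2,4,5]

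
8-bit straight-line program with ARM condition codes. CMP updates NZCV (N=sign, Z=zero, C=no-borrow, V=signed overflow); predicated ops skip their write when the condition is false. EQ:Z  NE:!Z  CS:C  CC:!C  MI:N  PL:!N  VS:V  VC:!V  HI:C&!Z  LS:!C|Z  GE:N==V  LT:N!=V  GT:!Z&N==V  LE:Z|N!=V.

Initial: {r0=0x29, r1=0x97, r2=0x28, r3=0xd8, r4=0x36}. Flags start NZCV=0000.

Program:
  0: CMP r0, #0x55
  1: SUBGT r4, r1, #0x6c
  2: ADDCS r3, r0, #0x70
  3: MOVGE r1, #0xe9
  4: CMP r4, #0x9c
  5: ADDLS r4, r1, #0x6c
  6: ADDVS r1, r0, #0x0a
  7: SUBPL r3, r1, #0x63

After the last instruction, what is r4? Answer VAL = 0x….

[0] flags=1000 → (cmp)
[1] flags=1000 GT?F → skip
[2] flags=1000 CS?F → skip
[3] flags=1000 GE?F → skip
[4] flags=1001 → (cmp)
[5] flags=1001 LS?T → r4=0x03
[6] flags=1001 VS?T → r1=0x33
[7] flags=1001 PL?F → skip

VAL = 0x03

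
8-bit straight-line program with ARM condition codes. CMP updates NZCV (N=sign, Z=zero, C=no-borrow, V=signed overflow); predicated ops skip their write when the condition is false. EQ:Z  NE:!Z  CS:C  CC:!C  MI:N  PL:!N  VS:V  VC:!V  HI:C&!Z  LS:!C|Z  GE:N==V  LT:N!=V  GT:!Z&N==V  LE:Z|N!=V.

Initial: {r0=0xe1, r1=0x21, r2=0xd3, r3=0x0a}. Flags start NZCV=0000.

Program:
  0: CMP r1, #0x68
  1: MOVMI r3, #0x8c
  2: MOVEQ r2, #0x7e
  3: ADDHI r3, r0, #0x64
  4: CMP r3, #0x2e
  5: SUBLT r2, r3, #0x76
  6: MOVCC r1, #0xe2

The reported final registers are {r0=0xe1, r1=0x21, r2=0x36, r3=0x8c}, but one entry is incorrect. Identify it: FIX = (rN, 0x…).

0: ✓ CMP  NZCV=1000
1: ✓ MOVMI  r3←0x8c
2: · MOVEQ
3: · ADDHI
4: ✓ CMP  NZCV=0011
5: ✓ SUBLT  r2←0x16
6: · MOVCC

FIX = (r2, 0x16)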